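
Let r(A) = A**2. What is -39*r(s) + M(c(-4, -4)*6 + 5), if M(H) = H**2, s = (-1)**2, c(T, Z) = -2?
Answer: 10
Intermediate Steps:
s = 1
-39*r(s) + M(c(-4, -4)*6 + 5) = -39*1**2 + (-2*6 + 5)**2 = -39*1 + (-12 + 5)**2 = -39 + (-7)**2 = -39 + 49 = 10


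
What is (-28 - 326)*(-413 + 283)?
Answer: 46020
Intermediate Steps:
(-28 - 326)*(-413 + 283) = -354*(-130) = 46020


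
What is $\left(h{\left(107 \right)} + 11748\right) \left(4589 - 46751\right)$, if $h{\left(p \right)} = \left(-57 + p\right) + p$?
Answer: $-501938610$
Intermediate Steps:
$h{\left(p \right)} = -57 + 2 p$
$\left(h{\left(107 \right)} + 11748\right) \left(4589 - 46751\right) = \left(\left(-57 + 2 \cdot 107\right) + 11748\right) \left(4589 - 46751\right) = \left(\left(-57 + 214\right) + 11748\right) \left(-42162\right) = \left(157 + 11748\right) \left(-42162\right) = 11905 \left(-42162\right) = -501938610$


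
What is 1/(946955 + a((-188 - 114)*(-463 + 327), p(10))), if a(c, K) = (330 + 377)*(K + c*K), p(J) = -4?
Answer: -1/115207489 ≈ -8.6800e-9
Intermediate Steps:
a(c, K) = 707*K + 707*K*c (a(c, K) = 707*(K + K*c) = 707*K + 707*K*c)
1/(946955 + a((-188 - 114)*(-463 + 327), p(10))) = 1/(946955 + 707*(-4)*(1 + (-188 - 114)*(-463 + 327))) = 1/(946955 + 707*(-4)*(1 - 302*(-136))) = 1/(946955 + 707*(-4)*(1 + 41072)) = 1/(946955 + 707*(-4)*41073) = 1/(946955 - 116154444) = 1/(-115207489) = -1/115207489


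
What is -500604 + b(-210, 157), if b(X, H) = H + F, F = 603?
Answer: -499844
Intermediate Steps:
b(X, H) = 603 + H (b(X, H) = H + 603 = 603 + H)
-500604 + b(-210, 157) = -500604 + (603 + 157) = -500604 + 760 = -499844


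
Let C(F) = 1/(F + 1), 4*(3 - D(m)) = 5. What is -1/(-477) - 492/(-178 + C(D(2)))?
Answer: 1291739/466029 ≈ 2.7718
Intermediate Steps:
D(m) = 7/4 (D(m) = 3 - 1/4*5 = 3 - 5/4 = 7/4)
C(F) = 1/(1 + F)
-1/(-477) - 492/(-178 + C(D(2))) = -1/(-477) - 492/(-178 + 1/(1 + 7/4)) = -1*(-1/477) - 492/(-178 + 1/(11/4)) = 1/477 - 492/(-178 + 4/11) = 1/477 - 492/(-1954/11) = 1/477 - 492*(-11/1954) = 1/477 + 2706/977 = 1291739/466029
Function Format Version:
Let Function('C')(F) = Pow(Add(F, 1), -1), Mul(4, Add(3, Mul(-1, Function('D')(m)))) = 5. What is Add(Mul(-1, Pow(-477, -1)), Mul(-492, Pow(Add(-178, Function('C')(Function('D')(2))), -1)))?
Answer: Rational(1291739, 466029) ≈ 2.7718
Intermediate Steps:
Function('D')(m) = Rational(7, 4) (Function('D')(m) = Add(3, Mul(Rational(-1, 4), 5)) = Add(3, Rational(-5, 4)) = Rational(7, 4))
Function('C')(F) = Pow(Add(1, F), -1)
Add(Mul(-1, Pow(-477, -1)), Mul(-492, Pow(Add(-178, Function('C')(Function('D')(2))), -1))) = Add(Mul(-1, Pow(-477, -1)), Mul(-492, Pow(Add(-178, Pow(Add(1, Rational(7, 4)), -1)), -1))) = Add(Mul(-1, Rational(-1, 477)), Mul(-492, Pow(Add(-178, Pow(Rational(11, 4), -1)), -1))) = Add(Rational(1, 477), Mul(-492, Pow(Add(-178, Rational(4, 11)), -1))) = Add(Rational(1, 477), Mul(-492, Pow(Rational(-1954, 11), -1))) = Add(Rational(1, 477), Mul(-492, Rational(-11, 1954))) = Add(Rational(1, 477), Rational(2706, 977)) = Rational(1291739, 466029)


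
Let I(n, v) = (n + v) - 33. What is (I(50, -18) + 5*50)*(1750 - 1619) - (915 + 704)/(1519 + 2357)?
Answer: 126429625/3876 ≈ 32619.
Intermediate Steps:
I(n, v) = -33 + n + v
(I(50, -18) + 5*50)*(1750 - 1619) - (915 + 704)/(1519 + 2357) = ((-33 + 50 - 18) + 5*50)*(1750 - 1619) - (915 + 704)/(1519 + 2357) = (-1 + 250)*131 - 1619/3876 = 249*131 - 1619/3876 = 32619 - 1*1619/3876 = 32619 - 1619/3876 = 126429625/3876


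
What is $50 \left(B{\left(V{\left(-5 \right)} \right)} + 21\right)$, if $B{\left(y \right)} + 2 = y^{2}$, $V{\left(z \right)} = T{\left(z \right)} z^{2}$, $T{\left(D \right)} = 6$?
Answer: $1125950$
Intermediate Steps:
$V{\left(z \right)} = 6 z^{2}$
$B{\left(y \right)} = -2 + y^{2}$
$50 \left(B{\left(V{\left(-5 \right)} \right)} + 21\right) = 50 \left(\left(-2 + \left(6 \left(-5\right)^{2}\right)^{2}\right) + 21\right) = 50 \left(\left(-2 + \left(6 \cdot 25\right)^{2}\right) + 21\right) = 50 \left(\left(-2 + 150^{2}\right) + 21\right) = 50 \left(\left(-2 + 22500\right) + 21\right) = 50 \left(22498 + 21\right) = 50 \cdot 22519 = 1125950$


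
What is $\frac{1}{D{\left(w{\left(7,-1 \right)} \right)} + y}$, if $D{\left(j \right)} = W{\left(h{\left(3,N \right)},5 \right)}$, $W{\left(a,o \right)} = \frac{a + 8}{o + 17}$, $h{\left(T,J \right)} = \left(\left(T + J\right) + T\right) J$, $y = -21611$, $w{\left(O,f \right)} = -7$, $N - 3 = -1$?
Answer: $- \frac{11}{237709} \approx -4.6275 \cdot 10^{-5}$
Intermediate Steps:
$N = 2$ ($N = 3 - 1 = 2$)
$h{\left(T,J \right)} = J \left(J + 2 T\right)$ ($h{\left(T,J \right)} = \left(\left(J + T\right) + T\right) J = \left(J + 2 T\right) J = J \left(J + 2 T\right)$)
$W{\left(a,o \right)} = \frac{8 + a}{17 + o}$
$D{\left(j \right)} = \frac{12}{11}$ ($D{\left(j \right)} = \frac{8 + 2 \left(2 + 2 \cdot 3\right)}{17 + 5} = \frac{8 + 2 \left(2 + 6\right)}{22} = \frac{8 + 2 \cdot 8}{22} = \frac{8 + 16}{22} = \frac{1}{22} \cdot 24 = \frac{12}{11}$)
$\frac{1}{D{\left(w{\left(7,-1 \right)} \right)} + y} = \frac{1}{\frac{12}{11} - 21611} = \frac{1}{- \frac{237709}{11}} = - \frac{11}{237709}$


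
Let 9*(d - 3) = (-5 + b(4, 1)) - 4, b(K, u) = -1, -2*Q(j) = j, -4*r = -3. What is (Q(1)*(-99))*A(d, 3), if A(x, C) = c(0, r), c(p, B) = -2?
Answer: -99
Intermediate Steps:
r = 3/4 (r = -1/4*(-3) = 3/4 ≈ 0.75000)
Q(j) = -j/2
d = 17/9 (d = 3 + ((-5 - 1) - 4)/9 = 3 + (-6 - 4)/9 = 3 + (1/9)*(-10) = 3 - 10/9 = 17/9 ≈ 1.8889)
A(x, C) = -2
(Q(1)*(-99))*A(d, 3) = (-1/2*1*(-99))*(-2) = -1/2*(-99)*(-2) = (99/2)*(-2) = -99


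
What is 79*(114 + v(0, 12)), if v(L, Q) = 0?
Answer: 9006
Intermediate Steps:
79*(114 + v(0, 12)) = 79*(114 + 0) = 79*114 = 9006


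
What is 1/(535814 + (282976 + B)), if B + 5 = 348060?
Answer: 1/1166845 ≈ 8.5701e-7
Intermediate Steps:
B = 348055 (B = -5 + 348060 = 348055)
1/(535814 + (282976 + B)) = 1/(535814 + (282976 + 348055)) = 1/(535814 + 631031) = 1/1166845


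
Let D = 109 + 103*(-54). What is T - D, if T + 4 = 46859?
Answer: 52308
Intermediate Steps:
T = 46855 (T = -4 + 46859 = 46855)
D = -5453 (D = 109 - 5562 = -5453)
T - D = 46855 - 1*(-5453) = 46855 + 5453 = 52308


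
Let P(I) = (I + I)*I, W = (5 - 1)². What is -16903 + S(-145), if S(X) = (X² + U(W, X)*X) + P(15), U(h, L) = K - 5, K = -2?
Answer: 5587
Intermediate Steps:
W = 16 (W = 4² = 16)
U(h, L) = -7 (U(h, L) = -2 - 5 = -7)
P(I) = 2*I² (P(I) = (2*I)*I = 2*I²)
S(X) = 450 + X² - 7*X (S(X) = (X² - 7*X) + 2*15² = (X² - 7*X) + 2*225 = (X² - 7*X) + 450 = 450 + X² - 7*X)
-16903 + S(-145) = -16903 + (450 + (-145)² - 7*(-145)) = -16903 + (450 + 21025 + 1015) = -16903 + 22490 = 5587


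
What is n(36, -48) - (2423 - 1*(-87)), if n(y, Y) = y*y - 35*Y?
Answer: 466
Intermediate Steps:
n(y, Y) = y² - 35*Y
n(36, -48) - (2423 - 1*(-87)) = (36² - 35*(-48)) - (2423 - 1*(-87)) = (1296 + 1680) - (2423 + 87) = 2976 - 1*2510 = 2976 - 2510 = 466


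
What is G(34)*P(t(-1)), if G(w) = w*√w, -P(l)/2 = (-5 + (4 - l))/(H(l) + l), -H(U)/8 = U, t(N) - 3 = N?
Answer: -102*√34/7 ≈ -84.965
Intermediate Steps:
t(N) = 3 + N
H(U) = -8*U
P(l) = 2*(-1 - l)/(7*l) (P(l) = -2*(-5 + (4 - l))/(-8*l + l) = -2*(-1 - l)/((-7*l)) = -2*(-1 - l)*(-1/(7*l)) = -(-2)*(-1 - l)/(7*l) = 2*(-1 - l)/(7*l))
G(w) = w^(3/2)
G(34)*P(t(-1)) = 34^(3/2)*(2*(-1 - (3 - 1))/(7*(3 - 1))) = (34*√34)*((2/7)*(-1 - 1*2)/2) = (34*√34)*((2/7)*(½)*(-1 - 2)) = (34*√34)*((2/7)*(½)*(-3)) = (34*√34)*(-3/7) = -102*√34/7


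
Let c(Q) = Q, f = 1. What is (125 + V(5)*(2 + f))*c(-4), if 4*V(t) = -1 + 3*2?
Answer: -515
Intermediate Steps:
V(t) = 5/4 (V(t) = (-1 + 3*2)/4 = (-1 + 6)/4 = (1/4)*5 = 5/4)
(125 + V(5)*(2 + f))*c(-4) = (125 + 5*(2 + 1)/4)*(-4) = (125 + (5/4)*3)*(-4) = (125 + 15/4)*(-4) = (515/4)*(-4) = -515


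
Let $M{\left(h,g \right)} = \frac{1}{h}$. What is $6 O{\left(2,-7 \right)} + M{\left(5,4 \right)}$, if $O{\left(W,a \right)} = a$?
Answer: $- \frac{209}{5} \approx -41.8$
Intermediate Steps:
$6 O{\left(2,-7 \right)} + M{\left(5,4 \right)} = 6 \left(-7\right) + \frac{1}{5} = -42 + \frac{1}{5} = - \frac{209}{5}$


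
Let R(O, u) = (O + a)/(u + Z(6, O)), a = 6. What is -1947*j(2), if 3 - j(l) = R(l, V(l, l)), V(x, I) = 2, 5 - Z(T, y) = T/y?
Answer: -1947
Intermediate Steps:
Z(T, y) = 5 - T/y
R(O, u) = (6 + O)/(5 + u - 6/O) (R(O, u) = (O + 6)/(u + (5 - 1*6/O)) = (6 + O)/(u + (5 - 6/O)) = (6 + O)/(5 + u - 6/O))
j(l) = 3 - l*(6 + l)/(-6 + 7*l) (j(l) = 3 - l*(6 + l)/(-6 + l*(5 + 2)) = 3 - l*(6 + l)/(-6 + l*7) = 3 - l*(6 + l)/(-6 + 7*l))
-1947*j(2) = -1947*(-18 - 1*2**2 + 15*2)/(-6 + 7*2) = -1947*(-18 - 1*4 + 30)/(-6 + 14) = -1947*(-18 - 4 + 30)/8 = -1947*8/8 = -1947*1 = -1947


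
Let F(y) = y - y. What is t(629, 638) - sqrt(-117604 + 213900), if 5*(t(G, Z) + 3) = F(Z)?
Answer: -3 - 2*sqrt(24074) ≈ -313.32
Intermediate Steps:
F(y) = 0
t(G, Z) = -3 (t(G, Z) = -3 + (1/5)*0 = -3 + 0 = -3)
t(629, 638) - sqrt(-117604 + 213900) = -3 - sqrt(-117604 + 213900) = -3 - sqrt(96296) = -3 - 2*sqrt(24074)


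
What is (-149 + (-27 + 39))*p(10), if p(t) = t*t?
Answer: -13700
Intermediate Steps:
p(t) = t**2
(-149 + (-27 + 39))*p(10) = (-149 + (-27 + 39))*10**2 = (-149 + 12)*100 = -137*100 = -13700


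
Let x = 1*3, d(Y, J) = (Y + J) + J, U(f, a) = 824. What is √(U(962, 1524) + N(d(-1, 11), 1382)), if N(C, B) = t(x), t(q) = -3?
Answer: √821 ≈ 28.653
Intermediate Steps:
d(Y, J) = Y + 2*J (d(Y, J) = (J + Y) + J = Y + 2*J)
x = 3
N(C, B) = -3
√(U(962, 1524) + N(d(-1, 11), 1382)) = √(824 - 3) = √821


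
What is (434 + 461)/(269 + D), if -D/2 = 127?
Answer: 179/3 ≈ 59.667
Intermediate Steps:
D = -254 (D = -2*127 = -254)
(434 + 461)/(269 + D) = (434 + 461)/(269 - 254) = 895/15 = 895*(1/15) = 179/3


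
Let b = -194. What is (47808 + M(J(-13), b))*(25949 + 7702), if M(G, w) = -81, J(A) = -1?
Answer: 1606061277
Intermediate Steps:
(47808 + M(J(-13), b))*(25949 + 7702) = (47808 - 81)*(25949 + 7702) = 47727*33651 = 1606061277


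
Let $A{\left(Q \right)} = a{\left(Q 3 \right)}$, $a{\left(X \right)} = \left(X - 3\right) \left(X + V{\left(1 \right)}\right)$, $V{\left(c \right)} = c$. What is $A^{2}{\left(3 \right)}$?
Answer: $3600$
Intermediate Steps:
$a{\left(X \right)} = \left(1 + X\right) \left(-3 + X\right)$ ($a{\left(X \right)} = \left(X - 3\right) \left(X + 1\right) = \left(-3 + X\right) \left(1 + X\right) = \left(1 + X\right) \left(-3 + X\right)$)
$A{\left(Q \right)} = -3 - 6 Q + 9 Q^{2}$ ($A{\left(Q \right)} = -3 + \left(Q 3\right)^{2} - 2 Q 3 = -3 + \left(3 Q\right)^{2} - 2 \cdot 3 Q = -3 + 9 Q^{2} - 6 Q = -3 - 6 Q + 9 Q^{2}$)
$A^{2}{\left(3 \right)} = \left(-3 - 18 + 9 \cdot 3^{2}\right)^{2} = \left(-3 - 18 + 9 \cdot 9\right)^{2} = \left(-3 - 18 + 81\right)^{2} = 60^{2} = 3600$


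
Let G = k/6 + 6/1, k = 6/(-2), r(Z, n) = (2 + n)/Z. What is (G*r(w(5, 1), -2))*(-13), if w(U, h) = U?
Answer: 0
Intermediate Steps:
r(Z, n) = (2 + n)/Z
k = -3 (k = 6*(-½) = -3)
G = 11/2 (G = -3/6 + 6/1 = -3*⅙ + 6*1 = -½ + 6 = 11/2 ≈ 5.5000)
(G*r(w(5, 1), -2))*(-13) = (11*((2 - 2)/5)/2)*(-13) = (11*((⅕)*0)/2)*(-13) = ((11/2)*0)*(-13) = 0*(-13) = 0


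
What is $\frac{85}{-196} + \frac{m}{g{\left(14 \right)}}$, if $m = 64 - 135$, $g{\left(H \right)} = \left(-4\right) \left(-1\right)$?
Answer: $- \frac{891}{49} \approx -18.184$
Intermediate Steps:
$g{\left(H \right)} = 4$
$m = -71$ ($m = 64 - 135 = -71$)
$\frac{85}{-196} + \frac{m}{g{\left(14 \right)}} = \frac{85}{-196} - \frac{71}{4} = 85 \left(- \frac{1}{196}\right) - \frac{71}{4} = - \frac{85}{196} - \frac{71}{4} = - \frac{891}{49}$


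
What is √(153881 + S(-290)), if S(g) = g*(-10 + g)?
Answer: √240881 ≈ 490.80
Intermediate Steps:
√(153881 + S(-290)) = √(153881 - 290*(-10 - 290)) = √(153881 - 290*(-300)) = √(153881 + 87000) = √240881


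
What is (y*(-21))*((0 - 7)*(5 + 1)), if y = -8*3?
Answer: -21168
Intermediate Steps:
y = -24
(y*(-21))*((0 - 7)*(5 + 1)) = (-24*(-21))*((0 - 7)*(5 + 1)) = 504*(-7*6) = 504*(-42) = -21168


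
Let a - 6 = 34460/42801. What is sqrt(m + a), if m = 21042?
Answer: 2*sqrt(9639961243077)/42801 ≈ 145.08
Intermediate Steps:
a = 291266/42801 (a = 6 + 34460/42801 = 291266/42801 ≈ 6.8051)
sqrt(m + a) = sqrt(21042 + 291266/42801) = sqrt(900909908/42801) = 2*sqrt(9639961243077)/42801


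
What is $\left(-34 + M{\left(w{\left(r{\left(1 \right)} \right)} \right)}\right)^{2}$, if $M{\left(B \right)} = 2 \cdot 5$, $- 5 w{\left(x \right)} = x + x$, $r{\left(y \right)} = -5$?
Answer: $576$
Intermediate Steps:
$w{\left(x \right)} = - \frac{2 x}{5}$ ($w{\left(x \right)} = - \frac{x + x}{5} = - \frac{2 x}{5}$)
$M{\left(B \right)} = 10$
$\left(-34 + M{\left(w{\left(r{\left(1 \right)} \right)} \right)}\right)^{2} = \left(-34 + 10\right)^{2} = \left(-24\right)^{2} = 576$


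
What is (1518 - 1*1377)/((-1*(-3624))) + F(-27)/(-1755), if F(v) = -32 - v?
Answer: 17705/424008 ≈ 0.041756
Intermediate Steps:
(1518 - 1*1377)/((-1*(-3624))) + F(-27)/(-1755) = (1518 - 1*1377)/((-1*(-3624))) + (-32 - 1*(-27))/(-1755) = (1518 - 1377)/3624 + (-32 + 27)*(-1/1755) = 141*(1/3624) - 5*(-1/1755) = 47/1208 + 1/351 = 17705/424008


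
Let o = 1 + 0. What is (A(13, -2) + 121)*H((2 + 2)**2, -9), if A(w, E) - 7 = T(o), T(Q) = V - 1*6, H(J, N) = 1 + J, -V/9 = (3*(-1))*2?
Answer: 2992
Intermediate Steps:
V = 54 (V = -9*3*(-1)*2 = -(-27)*2 = -9*(-6) = 54)
o = 1
T(Q) = 48 (T(Q) = 54 - 1*6 = 54 - 6 = 48)
A(w, E) = 55 (A(w, E) = 7 + 48 = 55)
(A(13, -2) + 121)*H((2 + 2)**2, -9) = (55 + 121)*(1 + (2 + 2)**2) = 176*(1 + 4**2) = 176*(1 + 16) = 176*17 = 2992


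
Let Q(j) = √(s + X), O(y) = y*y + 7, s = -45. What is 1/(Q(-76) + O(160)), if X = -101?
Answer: 25607/655718595 - I*√146/655718595 ≈ 3.9052e-5 - 1.8427e-8*I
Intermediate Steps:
O(y) = 7 + y² (O(y) = y² + 7 = 7 + y²)
Q(j) = I*√146 (Q(j) = √(-45 - 101) = √(-146) = I*√146)
1/(Q(-76) + O(160)) = 1/(I*√146 + (7 + 160²)) = 1/(I*√146 + (7 + 25600)) = 1/(I*√146 + 25607) = 1/(25607 + I*√146)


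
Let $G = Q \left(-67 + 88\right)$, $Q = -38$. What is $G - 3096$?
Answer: $-3894$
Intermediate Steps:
$G = -798$ ($G = - 38 \left(-67 + 88\right) = \left(-38\right) 21 = -798$)
$G - 3096 = -798 - 3096 = -3894$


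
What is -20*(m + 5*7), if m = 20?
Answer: -1100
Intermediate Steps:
-20*(m + 5*7) = -20*(20 + 5*7) = -20*(20 + 35) = -20*55 = -1100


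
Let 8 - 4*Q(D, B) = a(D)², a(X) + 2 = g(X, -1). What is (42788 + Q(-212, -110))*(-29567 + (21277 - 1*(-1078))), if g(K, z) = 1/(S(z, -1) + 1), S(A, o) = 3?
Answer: -4937535333/16 ≈ -3.0860e+8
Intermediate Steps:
g(K, z) = ¼ (g(K, z) = 1/(3 + 1) = 1/4 = ¼)
a(X) = -7/4 (a(X) = -2 + ¼ = -7/4)
Q(D, B) = 79/64 (Q(D, B) = 2 - (-7/4)²/4 = 2 - ¼*49/16 = 2 - 49/64 = 79/64)
(42788 + Q(-212, -110))*(-29567 + (21277 - 1*(-1078))) = (42788 + 79/64)*(-29567 + (21277 - 1*(-1078))) = 2738511*(-29567 + (21277 + 1078))/64 = 2738511*(-29567 + 22355)/64 = (2738511/64)*(-7212) = -4937535333/16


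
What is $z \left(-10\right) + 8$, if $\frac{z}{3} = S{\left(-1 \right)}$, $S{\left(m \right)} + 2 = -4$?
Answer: $188$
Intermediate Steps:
$S{\left(m \right)} = -6$ ($S{\left(m \right)} = -2 - 4 = -6$)
$z = -18$ ($z = 3 \left(-6\right) = -18$)
$z \left(-10\right) + 8 = \left(-18\right) \left(-10\right) + 8 = 180 + 8 = 188$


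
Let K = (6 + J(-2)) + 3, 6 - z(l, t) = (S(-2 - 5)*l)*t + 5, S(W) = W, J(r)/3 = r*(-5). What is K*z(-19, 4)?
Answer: -20709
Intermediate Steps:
J(r) = -15*r (J(r) = 3*(r*(-5)) = 3*(-5*r) = -15*r)
z(l, t) = 1 + 7*l*t (z(l, t) = 6 - (((-2 - 5)*l)*t + 5) = 6 - ((-7*l)*t + 5) = 6 - (-7*l*t + 5) = 6 - (5 - 7*l*t) = 6 + (-5 + 7*l*t) = 1 + 7*l*t)
K = 39 (K = (6 - 15*(-2)) + 3 = (6 + 30) + 3 = 36 + 3 = 39)
K*z(-19, 4) = 39*(1 + 7*(-19)*4) = 39*(1 - 532) = 39*(-531) = -20709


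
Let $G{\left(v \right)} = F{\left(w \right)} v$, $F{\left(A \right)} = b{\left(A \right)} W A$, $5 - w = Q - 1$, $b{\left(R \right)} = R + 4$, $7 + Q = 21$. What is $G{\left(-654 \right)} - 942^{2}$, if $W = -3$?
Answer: $-824580$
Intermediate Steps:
$Q = 14$ ($Q = -7 + 21 = 14$)
$b{\left(R \right)} = 4 + R$
$w = -8$ ($w = 5 - \left(14 - 1\right) = 5 - 13 = -8$)
$F{\left(A \right)} = A \left(-12 - 3 A\right)$ ($F{\left(A \right)} = \left(4 + A\right) \left(-3\right) A = \left(-12 - 3 A\right) A = A \left(-12 - 3 A\right)$)
$G{\left(v \right)} = - 96 v$ ($G{\left(v \right)} = \left(-3\right) \left(-8\right) \left(4 - 8\right) v = \left(-3\right) \left(-8\right) \left(-4\right) v = - 96 v$)
$G{\left(-654 \right)} - 942^{2} = \left(-96\right) \left(-654\right) - 942^{2} = 62784 - 887364 = -824580$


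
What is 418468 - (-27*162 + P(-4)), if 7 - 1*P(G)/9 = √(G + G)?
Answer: 422779 + 18*I*√2 ≈ 4.2278e+5 + 25.456*I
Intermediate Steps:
P(G) = 63 - 9*√2*√G (P(G) = 63 - 9*√(G + G) = 63 - 9*√2*√G)
418468 - (-27*162 + P(-4)) = 418468 - (-27*162 + (63 - 9*√2*√(-4))) = 418468 - (-4374 + (63 - 9*√2*2*I)) = 418468 - (-4374 + (63 - 18*I*√2)) = 418468 - (-4311 - 18*I*√2) = 418468 + (4311 + 18*I*√2) = 422779 + 18*I*√2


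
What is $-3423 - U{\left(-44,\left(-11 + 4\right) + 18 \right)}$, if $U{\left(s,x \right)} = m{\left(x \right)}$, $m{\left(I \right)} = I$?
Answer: $-3434$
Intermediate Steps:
$U{\left(s,x \right)} = x$
$-3423 - U{\left(-44,\left(-11 + 4\right) + 18 \right)} = -3423 - \left(\left(-11 + 4\right) + 18\right) = -3423 - \left(-7 + 18\right) = -3423 - 11 = -3434$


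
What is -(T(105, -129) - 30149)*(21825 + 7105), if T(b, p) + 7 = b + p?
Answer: 873107400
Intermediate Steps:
T(b, p) = -7 + b + p (T(b, p) = -7 + (b + p) = -7 + b + p)
-(T(105, -129) - 30149)*(21825 + 7105) = -((-7 + 105 - 129) - 30149)*(21825 + 7105) = -(-31 - 30149)*28930 = -(-30180)*28930 = -1*(-873107400) = 873107400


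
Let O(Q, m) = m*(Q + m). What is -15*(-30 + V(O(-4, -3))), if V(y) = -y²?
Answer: 7065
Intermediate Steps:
-15*(-30 + V(O(-4, -3))) = -15*(-30 - (-3*(-4 - 3))²) = -15*(-30 - (-3*(-7))²) = -15*(-30 - 1*21²) = -15*(-30 - 1*441) = -15*(-30 - 441) = -15*(-471) = 7065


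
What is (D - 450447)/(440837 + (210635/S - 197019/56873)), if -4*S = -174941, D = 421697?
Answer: -143022905211875/2193042846056091 ≈ -0.065217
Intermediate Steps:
S = 174941/4 (S = -¼*(-174941) = 174941/4 ≈ 43735.)
(D - 450447)/(440837 + (210635/S - 197019/56873)) = (421697 - 450447)/(440837 + (210635/(174941/4) - 197019/56873)) = -28750/(440837 + (210635*(4/174941) - 197019*1/56873)) = -28750/(440837 + (842540/174941 - 197019/56873)) = -28750/(440837 + 13451076541/9949419493) = -28750/4386085692112182/9949419493 = -28750*9949419493/4386085692112182 = -143022905211875/2193042846056091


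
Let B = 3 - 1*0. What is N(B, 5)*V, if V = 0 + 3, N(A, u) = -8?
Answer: -24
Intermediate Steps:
B = 3 (B = 3 + 0 = 3)
V = 3
N(B, 5)*V = -8*3 = -24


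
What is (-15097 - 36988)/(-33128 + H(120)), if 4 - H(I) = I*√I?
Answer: 431315885/273867844 - 781275*√30/68466961 ≈ 1.5124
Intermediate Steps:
H(I) = 4 - I^(3/2) (H(I) = 4 - I*√I = 4 - I^(3/2))
(-15097 - 36988)/(-33128 + H(120)) = (-15097 - 36988)/(-33128 + (4 - 120^(3/2))) = -52085/(-33128 + (4 - 240*√30)) = -52085/(-33124 - 240*√30)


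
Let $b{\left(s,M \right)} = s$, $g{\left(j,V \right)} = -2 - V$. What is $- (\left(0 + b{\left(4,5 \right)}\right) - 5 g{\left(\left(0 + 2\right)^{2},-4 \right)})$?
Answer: $6$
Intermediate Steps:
$- (\left(0 + b{\left(4,5 \right)}\right) - 5 g{\left(\left(0 + 2\right)^{2},-4 \right)}) = - (\left(0 + 4\right) - 5 \left(-2 - -4\right)) = - (4 - 5 \left(-2 + 4\right)) = - (4 - 10) = \left(-1\right) \left(-6\right) = 6$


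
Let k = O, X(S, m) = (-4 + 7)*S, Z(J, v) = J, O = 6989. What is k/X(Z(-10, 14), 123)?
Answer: -6989/30 ≈ -232.97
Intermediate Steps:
X(S, m) = 3*S
k = 6989
k/X(Z(-10, 14), 123) = 6989/((3*(-10))) = 6989/(-30) = 6989*(-1/30) = -6989/30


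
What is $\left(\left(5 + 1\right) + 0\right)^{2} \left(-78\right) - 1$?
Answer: $-2809$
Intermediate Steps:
$\left(\left(5 + 1\right) + 0\right)^{2} \left(-78\right) - 1 = \left(6 + 0\right)^{2} \left(-78\right) + \left(-37 + 36\right) = 6^{2} \left(-78\right) - 1 = 36 \left(-78\right) - 1 = -2808 - 1 = -2809$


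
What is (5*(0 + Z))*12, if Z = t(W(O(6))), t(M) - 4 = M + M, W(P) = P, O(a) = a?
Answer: 960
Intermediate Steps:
t(M) = 4 + 2*M (t(M) = 4 + (M + M) = 4 + 2*M)
Z = 16 (Z = 4 + 2*6 = 4 + 12 = 16)
(5*(0 + Z))*12 = (5*(0 + 16))*12 = (5*16)*12 = 80*12 = 960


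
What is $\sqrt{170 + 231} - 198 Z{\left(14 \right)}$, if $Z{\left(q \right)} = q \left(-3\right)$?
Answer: $8316 + \sqrt{401} \approx 8336.0$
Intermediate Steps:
$Z{\left(q \right)} = - 3 q$
$\sqrt{170 + 231} - 198 Z{\left(14 \right)} = \sqrt{170 + 231} - 198 \left(\left(-3\right) 14\right) = \sqrt{401} - -8316 = \sqrt{401} + 8316 = 8316 + \sqrt{401}$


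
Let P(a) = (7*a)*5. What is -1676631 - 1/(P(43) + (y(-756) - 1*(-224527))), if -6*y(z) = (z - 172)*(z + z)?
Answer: -13117960943/7824 ≈ -1.6766e+6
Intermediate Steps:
y(z) = -z*(-172 + z)/3 (y(z) = -(z - 172)*(z + z)/6 = -(-172 + z)*2*z/6 = -z*(-172 + z)/3)
P(a) = 35*a
-1676631 - 1/(P(43) + (y(-756) - 1*(-224527))) = -1676631 - 1/(35*43 + ((⅓)*(-756)*(172 - 1*(-756)) - 1*(-224527))) = -1676631 - 1/(1505 + ((⅓)*(-756)*(172 + 756) + 224527)) = -1676631 - 1/(1505 + ((⅓)*(-756)*928 + 224527)) = -1676631 - 1/(1505 + (-233856 + 224527)) = -1676631 - 1/(1505 - 9329) = -1676631 - 1/(-7824) = -1676631 - 1*(-1/7824) = -1676631 + 1/7824 = -13117960943/7824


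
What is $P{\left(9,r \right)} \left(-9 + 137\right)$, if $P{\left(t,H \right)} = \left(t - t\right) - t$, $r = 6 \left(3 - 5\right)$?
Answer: $-1152$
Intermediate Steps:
$r = -12$ ($r = 6 \left(-2\right) = -12$)
$P{\left(t,H \right)} = - t$ ($P{\left(t,H \right)} = 0 - t = - t$)
$P{\left(9,r \right)} \left(-9 + 137\right) = \left(-1\right) 9 \left(-9 + 137\right) = \left(-9\right) 128 = -1152$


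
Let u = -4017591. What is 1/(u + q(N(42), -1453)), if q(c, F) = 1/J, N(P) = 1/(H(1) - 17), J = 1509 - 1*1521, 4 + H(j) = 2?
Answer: -12/48211093 ≈ -2.4891e-7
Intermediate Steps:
H(j) = -2 (H(j) = -4 + 2 = -2)
J = -12 (J = 1509 - 1521 = -12)
N(P) = -1/19 (N(P) = 1/(-2 - 17) = 1/(-19) = -1/19)
q(c, F) = -1/12 (q(c, F) = 1/(-12) = -1/12)
1/(u + q(N(42), -1453)) = 1/(-4017591 - 1/12) = 1/(-48211093/12) = -12/48211093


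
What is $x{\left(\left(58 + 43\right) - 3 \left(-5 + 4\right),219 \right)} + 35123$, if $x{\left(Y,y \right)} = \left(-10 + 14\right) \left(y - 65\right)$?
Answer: $35739$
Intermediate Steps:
$x{\left(Y,y \right)} = -260 + 4 y$ ($x{\left(Y,y \right)} = 4 \left(-65 + y\right) = -260 + 4 y$)
$x{\left(\left(58 + 43\right) - 3 \left(-5 + 4\right),219 \right)} + 35123 = \left(-260 + 4 \cdot 219\right) + 35123 = \left(-260 + 876\right) + 35123 = 616 + 35123 = 35739$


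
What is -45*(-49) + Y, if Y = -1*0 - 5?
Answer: 2200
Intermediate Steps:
Y = -5 (Y = 0 - 5 = -5)
-45*(-49) + Y = -45*(-49) - 5 = 2205 - 5 = 2200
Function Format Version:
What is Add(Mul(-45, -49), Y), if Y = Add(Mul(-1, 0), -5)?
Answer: 2200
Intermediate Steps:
Y = -5 (Y = Add(0, -5) = -5)
Add(Mul(-45, -49), Y) = Add(Mul(-45, -49), -5) = Add(2205, -5) = 2200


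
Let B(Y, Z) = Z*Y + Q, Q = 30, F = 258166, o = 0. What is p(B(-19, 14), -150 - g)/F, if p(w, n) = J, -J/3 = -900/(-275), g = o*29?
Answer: -54/1419913 ≈ -3.8030e-5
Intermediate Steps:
B(Y, Z) = 30 + Y*Z (B(Y, Z) = Z*Y + 30 = Y*Z + 30 = 30 + Y*Z)
g = 0 (g = 0*29 = 0)
J = -108/11 (J = -(-2700)/(-275) = -(-2700)*(-1)/275 = -3*36/11 = -108/11 ≈ -9.8182)
p(w, n) = -108/11
p(B(-19, 14), -150 - g)/F = -108/11/258166 = -108/11*1/258166 = -54/1419913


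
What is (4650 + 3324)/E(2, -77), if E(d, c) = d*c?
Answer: -3987/77 ≈ -51.779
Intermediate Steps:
E(d, c) = c*d
(4650 + 3324)/E(2, -77) = (4650 + 3324)/((-77*2)) = 7974/(-154) = 7974*(-1/154) = -3987/77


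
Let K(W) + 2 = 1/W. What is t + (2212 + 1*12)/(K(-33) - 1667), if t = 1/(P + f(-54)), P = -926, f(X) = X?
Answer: -35989619/26988220 ≈ -1.3335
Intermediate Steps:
t = -1/980 (t = 1/(-926 - 54) = 1/(-980) = -1/980 ≈ -0.0010204)
K(W) = -2 + 1/W
t + (2212 + 1*12)/(K(-33) - 1667) = -1/980 + (2212 + 1*12)/((-2 + 1/(-33)) - 1667) = -1/980 + (2212 + 12)/((-2 - 1/33) - 1667) = -1/980 + 2224/(-67/33 - 1667) = -1/980 + 2224/(-55078/33) = -1/980 + 2224*(-33/55078) = -1/980 - 36696/27539 = -35989619/26988220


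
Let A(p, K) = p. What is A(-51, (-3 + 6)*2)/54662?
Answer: -51/54662 ≈ -0.00093301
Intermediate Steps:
A(-51, (-3 + 6)*2)/54662 = -51/54662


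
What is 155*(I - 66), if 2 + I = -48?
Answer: -17980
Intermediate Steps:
I = -50 (I = -2 - 48 = -50)
155*(I - 66) = 155*(-50 - 66) = 155*(-116) = -17980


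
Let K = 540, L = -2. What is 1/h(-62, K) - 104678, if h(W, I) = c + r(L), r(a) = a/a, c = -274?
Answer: -28577095/273 ≈ -1.0468e+5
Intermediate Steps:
r(a) = 1
h(W, I) = -273 (h(W, I) = -274 + 1 = -273)
1/h(-62, K) - 104678 = 1/(-273) - 104678 = -1/273 - 104678 = -28577095/273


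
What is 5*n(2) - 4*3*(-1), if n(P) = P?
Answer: 22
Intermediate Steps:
5*n(2) - 4*3*(-1) = 5*2 - 4*3*(-1) = 10 - 12*(-1) = 10 + 12 = 22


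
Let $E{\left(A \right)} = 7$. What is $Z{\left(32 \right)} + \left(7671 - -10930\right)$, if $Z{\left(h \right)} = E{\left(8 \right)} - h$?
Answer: $18576$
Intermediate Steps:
$Z{\left(h \right)} = 7 - h$
$Z{\left(32 \right)} + \left(7671 - -10930\right) = \left(7 - 32\right) + \left(7671 - -10930\right) = \left(7 - 32\right) + \left(7671 + 10930\right) = -25 + 18601 = 18576$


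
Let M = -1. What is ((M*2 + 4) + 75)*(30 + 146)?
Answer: 13552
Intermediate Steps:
((M*2 + 4) + 75)*(30 + 146) = ((-1*2 + 4) + 75)*(30 + 146) = ((-2 + 4) + 75)*176 = (2 + 75)*176 = 77*176 = 13552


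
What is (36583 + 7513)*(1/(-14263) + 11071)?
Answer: 6963008512512/14263 ≈ 4.8819e+8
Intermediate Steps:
(36583 + 7513)*(1/(-14263) + 11071) = 44096*(-1/14263 + 11071) = 44096*(157905672/14263) = 6963008512512/14263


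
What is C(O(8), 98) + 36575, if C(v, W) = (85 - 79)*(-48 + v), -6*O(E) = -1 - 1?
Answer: 36289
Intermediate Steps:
O(E) = ⅓ (O(E) = -(-1 - 1)/6 = -⅙*(-2) = ⅓)
C(v, W) = -288 + 6*v (C(v, W) = 6*(-48 + v) = -288 + 6*v)
C(O(8), 98) + 36575 = (-288 + 6*(⅓)) + 36575 = (-288 + 2) + 36575 = -286 + 36575 = 36289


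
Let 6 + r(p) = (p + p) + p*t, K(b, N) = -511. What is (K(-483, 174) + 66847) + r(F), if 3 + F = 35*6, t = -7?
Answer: 65295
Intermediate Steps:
F = 207 (F = -3 + 35*6 = -3 + 210 = 207)
r(p) = -6 - 5*p (r(p) = -6 + ((p + p) + p*(-7)) = -6 + (2*p - 7*p) = -6 - 5*p)
(K(-483, 174) + 66847) + r(F) = (-511 + 66847) + (-6 - 5*207) = 66336 + (-6 - 1035) = 66336 - 1041 = 65295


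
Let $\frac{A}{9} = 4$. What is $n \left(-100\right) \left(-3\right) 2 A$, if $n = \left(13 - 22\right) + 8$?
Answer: $-21600$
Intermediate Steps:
$A = 36$ ($A = 9 \cdot 4 = 36$)
$n = -1$ ($n = -9 + 8 = -1$)
$n \left(-100\right) \left(-3\right) 2 A = \left(-1\right) \left(-100\right) \left(-3\right) 2 \cdot 36 = 100 \left(\left(-6\right) 36\right) = 100 \left(-216\right) = -21600$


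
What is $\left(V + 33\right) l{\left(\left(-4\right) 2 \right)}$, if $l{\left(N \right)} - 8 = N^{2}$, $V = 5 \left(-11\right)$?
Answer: $-1584$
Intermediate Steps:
$V = -55$
$l{\left(N \right)} = 8 + N^{2}$
$\left(V + 33\right) l{\left(\left(-4\right) 2 \right)} = \left(-55 + 33\right) \left(8 + \left(\left(-4\right) 2\right)^{2}\right) = - 22 \left(8 + \left(-8\right)^{2}\right) = - 22 \left(8 + 64\right) = \left(-22\right) 72 = -1584$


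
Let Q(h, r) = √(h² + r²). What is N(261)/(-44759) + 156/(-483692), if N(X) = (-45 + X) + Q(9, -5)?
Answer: -230289/44730517 - √106/44759 ≈ -0.0053784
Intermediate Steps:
N(X) = -45 + X + √106 (N(X) = (-45 + X) + √(9² + (-5)²) = (-45 + X) + √(81 + 25) = (-45 + X) + √106 = -45 + X + √106)
N(261)/(-44759) + 156/(-483692) = (-45 + 261 + √106)/(-44759) + 156/(-483692) = (216 + √106)*(-1/44759) + 156*(-1/483692) = (-216/44759 - √106/44759) - 39/120923 = -230289/44730517 - √106/44759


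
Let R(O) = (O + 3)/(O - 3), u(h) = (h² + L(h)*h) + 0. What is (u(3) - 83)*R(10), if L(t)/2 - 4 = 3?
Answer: -416/7 ≈ -59.429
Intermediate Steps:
L(t) = 14 (L(t) = 8 + 2*3 = 8 + 6 = 14)
u(h) = h² + 14*h (u(h) = (h² + 14*h) + 0 = h² + 14*h)
R(O) = (3 + O)/(-3 + O)
(u(3) - 83)*R(10) = (3*(14 + 3) - 83)*((3 + 10)/(-3 + 10)) = (3*17 - 83)*(13/7) = (51 - 83)*((⅐)*13) = -32*13/7 = -416/7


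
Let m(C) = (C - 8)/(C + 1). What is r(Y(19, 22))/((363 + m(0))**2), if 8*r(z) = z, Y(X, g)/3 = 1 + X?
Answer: 3/50410 ≈ 5.9512e-5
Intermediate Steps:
Y(X, g) = 3 + 3*X (Y(X, g) = 3*(1 + X) = 3 + 3*X)
r(z) = z/8
m(C) = (-8 + C)/(1 + C)
r(Y(19, 22))/((363 + m(0))**2) = ((3 + 3*19)/8)/((363 + (-8 + 0)/(1 + 0))**2) = ((3 + 57)/8)/((363 - 8/1)**2) = ((1/8)*60)/((363 + 1*(-8))**2) = 15/(2*((363 - 8)**2)) = 15/(2*(355**2)) = (15/2)/126025 = (15/2)*(1/126025) = 3/50410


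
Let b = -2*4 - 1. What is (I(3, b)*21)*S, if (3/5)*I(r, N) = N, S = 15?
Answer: -4725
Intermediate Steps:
b = -9 (b = -8 - 1 = -9)
I(r, N) = 5*N/3
(I(3, b)*21)*S = (((5/3)*(-9))*21)*15 = -15*21*15 = -315*15 = -4725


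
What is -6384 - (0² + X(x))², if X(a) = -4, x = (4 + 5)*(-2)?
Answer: -6400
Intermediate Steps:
x = -18 (x = 9*(-2) = -18)
-6384 - (0² + X(x))² = -6384 - (0² - 4)² = -6384 - (0 - 4)² = -6384 - 1*(-4)² = -6384 - 1*16 = -6384 - 16 = -6400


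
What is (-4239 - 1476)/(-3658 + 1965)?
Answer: 5715/1693 ≈ 3.3757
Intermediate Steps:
(-4239 - 1476)/(-3658 + 1965) = -5715/(-1693) = -5715*(-1/1693) = 5715/1693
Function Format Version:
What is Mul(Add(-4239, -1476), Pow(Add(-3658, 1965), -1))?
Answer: Rational(5715, 1693) ≈ 3.3757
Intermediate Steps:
Mul(Add(-4239, -1476), Pow(Add(-3658, 1965), -1)) = Mul(-5715, Pow(-1693, -1)) = Mul(-5715, Rational(-1, 1693)) = Rational(5715, 1693)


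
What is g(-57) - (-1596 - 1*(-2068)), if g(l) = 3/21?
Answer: -3303/7 ≈ -471.86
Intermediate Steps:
g(l) = ⅐ (g(l) = 3*(1/21) = ⅐)
g(-57) - (-1596 - 1*(-2068)) = ⅐ - (-1596 - 1*(-2068)) = ⅐ - (-1596 + 2068) = ⅐ - 1*472 = ⅐ - 472 = -3303/7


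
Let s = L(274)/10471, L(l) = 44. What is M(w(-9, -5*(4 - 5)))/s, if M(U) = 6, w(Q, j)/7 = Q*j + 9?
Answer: 31413/22 ≈ 1427.9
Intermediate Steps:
w(Q, j) = 63 + 7*Q*j (w(Q, j) = 7*(Q*j + 9) = 7*(9 + Q*j) = 63 + 7*Q*j)
s = 44/10471 ≈ 0.0042021
M(w(-9, -5*(4 - 5)))/s = 6/(44/10471) = 6*(10471/44) = 31413/22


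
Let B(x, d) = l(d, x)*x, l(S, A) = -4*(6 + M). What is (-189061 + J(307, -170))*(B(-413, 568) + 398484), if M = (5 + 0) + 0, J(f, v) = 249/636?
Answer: -4174981555236/53 ≈ -7.8773e+10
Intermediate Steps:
J(f, v) = 83/212 (J(f, v) = 249*(1/636) = 83/212)
M = 5 (M = 5 + 0 = 5)
l(S, A) = -44 (l(S, A) = -4*(6 + 5) = -4*11 = -44)
B(x, d) = -44*x
(-189061 + J(307, -170))*(B(-413, 568) + 398484) = (-189061 + 83/212)*(-44*(-413) + 398484) = -40080849*(18172 + 398484)/212 = -40080849/212*416656 = -4174981555236/53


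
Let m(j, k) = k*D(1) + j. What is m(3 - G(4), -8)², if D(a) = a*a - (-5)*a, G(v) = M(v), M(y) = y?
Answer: 2401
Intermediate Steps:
G(v) = v
D(a) = a² + 5*a
m(j, k) = j + 6*k (m(j, k) = k*(1*(5 + 1)) + j = k*(1*6) + j = k*6 + j = 6*k + j = j + 6*k)
m(3 - G(4), -8)² = ((3 - 1*4) + 6*(-8))² = ((3 - 4) - 48)² = (-1 - 48)² = (-49)² = 2401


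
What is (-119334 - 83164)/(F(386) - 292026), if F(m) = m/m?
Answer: 202498/292025 ≈ 0.69343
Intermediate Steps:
F(m) = 1
(-119334 - 83164)/(F(386) - 292026) = (-119334 - 83164)/(1 - 292026) = -202498/(-292025) = -202498*(-1/292025) = 202498/292025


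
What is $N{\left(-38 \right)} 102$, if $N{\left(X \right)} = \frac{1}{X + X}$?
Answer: $- \frac{51}{38} \approx -1.3421$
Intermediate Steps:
$N{\left(X \right)} = \frac{1}{2 X}$
$N{\left(-38 \right)} 102 = \frac{1}{2 \left(-38\right)} 102 = \frac{1}{2} \left(- \frac{1}{38}\right) 102 = \left(- \frac{1}{76}\right) 102 = - \frac{51}{38}$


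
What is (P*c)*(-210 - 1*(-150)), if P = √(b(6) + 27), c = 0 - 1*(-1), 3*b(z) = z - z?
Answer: -180*√3 ≈ -311.77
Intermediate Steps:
b(z) = 0 (b(z) = (z - z)/3 = (⅓)*0 = 0)
c = 1 (c = 0 + 1 = 1)
P = 3*√3 (P = √(0 + 27) = √27 = 3*√3 ≈ 5.1962)
(P*c)*(-210 - 1*(-150)) = ((3*√3)*1)*(-210 - 1*(-150)) = (3*√3)*(-210 + 150) = (3*√3)*(-60) = -180*√3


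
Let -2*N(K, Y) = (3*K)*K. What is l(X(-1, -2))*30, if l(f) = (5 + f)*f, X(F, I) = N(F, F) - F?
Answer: -135/2 ≈ -67.500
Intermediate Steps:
N(K, Y) = -3*K**2/2 (N(K, Y) = -3*K*K/2 = -3*K**2/2)
X(F, I) = -F - 3*F**2/2 (X(F, I) = -3*F**2/2 - F = -F - 3*F**2/2)
l(f) = f*(5 + f)
l(X(-1, -2))*30 = (((1/2)*(-1)*(-2 - 3*(-1)))*(5 + (1/2)*(-1)*(-2 - 3*(-1))))*30 = (((1/2)*(-1)*(-2 + 3))*(5 + (1/2)*(-1)*(-2 + 3)))*30 = (((1/2)*(-1)*1)*(5 + (1/2)*(-1)*1))*30 = -(5 - 1/2)/2*30 = -1/2*9/2*30 = -9/4*30 = -135/2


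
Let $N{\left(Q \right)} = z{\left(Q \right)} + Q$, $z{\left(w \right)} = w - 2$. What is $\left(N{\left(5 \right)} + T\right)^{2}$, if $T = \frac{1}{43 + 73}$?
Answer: $\frac{863041}{13456} \approx 64.138$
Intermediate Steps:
$z{\left(w \right)} = -2 + w$
$N{\left(Q \right)} = -2 + 2 Q$ ($N{\left(Q \right)} = \left(-2 + Q\right) + Q = -2 + 2 Q$)
$T = \frac{1}{116} \approx 0.0086207$
$\left(N{\left(5 \right)} + T\right)^{2} = \left(\left(-2 + 2 \cdot 5\right) + \frac{1}{116}\right)^{2} = \left(\left(-2 + 10\right) + \frac{1}{116}\right)^{2} = \left(8 + \frac{1}{116}\right)^{2} = \left(\frac{929}{116}\right)^{2} = \frac{863041}{13456}$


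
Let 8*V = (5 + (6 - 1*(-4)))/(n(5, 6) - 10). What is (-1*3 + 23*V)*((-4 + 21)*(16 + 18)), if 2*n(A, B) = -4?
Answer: -60979/16 ≈ -3811.2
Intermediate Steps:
n(A, B) = -2 (n(A, B) = (½)*(-4) = -2)
V = -5/32 (V = ((5 + (6 - 1*(-4)))/(-2 - 10))/8 = ((5 + (6 + 4))/(-12))/8 = ((5 + 10)*(-1/12))/8 = (15*(-1/12))/8 = (⅛)*(-5/4) = -5/32 ≈ -0.15625)
(-1*3 + 23*V)*((-4 + 21)*(16 + 18)) = (-1*3 + 23*(-5/32))*((-4 + 21)*(16 + 18)) = (-3 - 115/32)*(17*34) = -211/32*578 = -60979/16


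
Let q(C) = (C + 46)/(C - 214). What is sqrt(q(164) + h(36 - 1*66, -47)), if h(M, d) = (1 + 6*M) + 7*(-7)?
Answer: 3*I*sqrt(645)/5 ≈ 15.238*I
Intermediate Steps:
h(M, d) = -48 + 6*M (h(M, d) = (1 + 6*M) - 49 = -48 + 6*M)
q(C) = (46 + C)/(-214 + C)
sqrt(q(164) + h(36 - 1*66, -47)) = sqrt((46 + 164)/(-214 + 164) + (-48 + 6*(36 - 1*66))) = sqrt(210/(-50) + (-48 + 6*(36 - 66))) = sqrt(-1/50*210 + (-48 + 6*(-30))) = sqrt(-21/5 + (-48 - 180)) = sqrt(-21/5 - 228) = sqrt(-1161/5) = 3*I*sqrt(645)/5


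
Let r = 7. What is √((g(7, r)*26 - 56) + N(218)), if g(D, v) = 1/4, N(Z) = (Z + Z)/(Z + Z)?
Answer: I*√194/2 ≈ 6.9642*I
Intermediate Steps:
N(Z) = 1 (N(Z) = (2*Z)/((2*Z)) = (2*Z)*(1/(2*Z)) = 1)
g(D, v) = ¼
√((g(7, r)*26 - 56) + N(218)) = √(((¼)*26 - 56) + 1) = √((13/2 - 56) + 1) = √(-99/2 + 1) = √(-97/2) = I*√194/2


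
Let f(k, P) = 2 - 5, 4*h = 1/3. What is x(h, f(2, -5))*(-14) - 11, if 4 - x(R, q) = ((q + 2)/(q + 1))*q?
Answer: -88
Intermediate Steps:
h = 1/12 (h = (1/3)/4 = (1*(1/3))/4 = (1/4)*(1/3) = 1/12 ≈ 0.083333)
f(k, P) = -3
x(R, q) = 4 - q*(2 + q)/(1 + q) (x(R, q) = 4 - (q + 2)/(q + 1)*q = 4 - (2 + q)/(1 + q)*q = 4 - q*(2 + q)/(1 + q))
x(h, f(2, -5))*(-14) - 11 = ((4 - 1*(-3)**2 + 2*(-3))/(1 - 3))*(-14) - 11 = ((4 - 1*9 - 6)/(-2))*(-14) - 11 = -(4 - 9 - 6)/2*(-14) - 11 = -1/2*(-11)*(-14) - 11 = (11/2)*(-14) - 11 = -77 - 11 = -88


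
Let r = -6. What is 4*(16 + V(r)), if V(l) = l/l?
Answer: 68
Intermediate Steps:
V(l) = 1
4*(16 + V(r)) = 4*(16 + 1) = 4*17 = 68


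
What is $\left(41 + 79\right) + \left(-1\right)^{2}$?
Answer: $121$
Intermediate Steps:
$\left(41 + 79\right) + \left(-1\right)^{2} = 120 + 1 = 121$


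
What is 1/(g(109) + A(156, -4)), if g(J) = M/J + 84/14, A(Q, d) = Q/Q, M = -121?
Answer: 109/642 ≈ 0.16978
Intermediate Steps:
A(Q, d) = 1
g(J) = 6 - 121/J (g(J) = -121/J + 84/14 = -121/J + 84*(1/14) = -121/J + 6 = 6 - 121/J)
1/(g(109) + A(156, -4)) = 1/((6 - 121/109) + 1) = 1/(533/109 + 1) = 1/(642/109) = 109/642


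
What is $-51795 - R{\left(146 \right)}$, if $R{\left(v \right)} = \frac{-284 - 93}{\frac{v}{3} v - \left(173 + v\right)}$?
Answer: $- \frac{1054493274}{20359} \approx -51795.0$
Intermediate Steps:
$R{\left(v \right)} = - \frac{377}{-173 - v + \frac{v^{2}}{3}}$ ($R{\left(v \right)} = - \frac{377}{v \frac{1}{3} v - \left(173 + v\right)} = - \frac{377}{\frac{v}{3} v - \left(173 + v\right)} = - \frac{377}{\frac{v^{2}}{3} - \left(173 + v\right)} = - \frac{377}{-173 - v + \frac{v^{2}}{3}}$)
$-51795 - R{\left(146 \right)} = -51795 - \frac{1131}{519 - 146^{2} + 3 \cdot 146} = -51795 - \frac{1131}{519 - 21316 + 438} = -51795 - \frac{1131}{-20359} = -51795 - 1131 \left(- \frac{1}{20359}\right) = -51795 - - \frac{1131}{20359} = -51795 + \frac{1131}{20359} = - \frac{1054493274}{20359}$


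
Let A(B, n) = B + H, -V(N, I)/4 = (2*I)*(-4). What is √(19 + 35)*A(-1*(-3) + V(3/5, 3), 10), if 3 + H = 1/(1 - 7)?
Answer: 575*√6/2 ≈ 704.23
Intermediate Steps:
V(N, I) = 32*I (V(N, I) = -4*2*I*(-4) = -(-32)*I = 32*I)
H = -19/6 (H = -3 + 1/(1 - 7) = -3 + 1/(-6) = -3 - ⅙ = -19/6 ≈ -3.1667)
A(B, n) = -19/6 + B (A(B, n) = B - 19/6 = -19/6 + B)
√(19 + 35)*A(-1*(-3) + V(3/5, 3), 10) = √(19 + 35)*(-19/6 + (-1*(-3) + 32*3)) = √54*(-19/6 + (3 + 96)) = (3*√6)*(-19/6 + 99) = (3*√6)*(575/6) = 575*√6/2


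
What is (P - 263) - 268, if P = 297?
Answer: -234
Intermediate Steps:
(P - 263) - 268 = (297 - 263) - 268 = 34 - 268 = -234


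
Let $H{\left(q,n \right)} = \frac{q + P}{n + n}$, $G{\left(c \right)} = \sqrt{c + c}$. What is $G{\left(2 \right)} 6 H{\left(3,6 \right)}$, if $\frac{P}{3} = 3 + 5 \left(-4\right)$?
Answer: $-48$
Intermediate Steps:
$G{\left(c \right)} = \sqrt{2} \sqrt{c}$ ($G{\left(c \right)} = \sqrt{2 c} = \sqrt{2} \sqrt{c}$)
$P = -51$ ($P = 3 \left(3 + 5 \left(-4\right)\right) = 3 \left(3 - 20\right) = 3 \left(-17\right) = -51$)
$H{\left(q,n \right)} = \frac{-51 + q}{2 n}$ ($H{\left(q,n \right)} = \frac{q - 51}{n + n} = \frac{-51 + q}{2 n}$)
$G{\left(2 \right)} 6 H{\left(3,6 \right)} = \sqrt{2} \sqrt{2} \cdot 6 \frac{-51 + 3}{2 \cdot 6} = 2 \cdot 6 \cdot \frac{1}{2} \cdot \frac{1}{6} \left(-48\right) = 12 \left(-4\right) = -48$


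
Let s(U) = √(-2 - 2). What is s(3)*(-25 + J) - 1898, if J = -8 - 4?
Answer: -1898 - 74*I ≈ -1898.0 - 74.0*I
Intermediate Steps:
J = -12
s(U) = 2*I (s(U) = √(-4) = 2*I)
s(3)*(-25 + J) - 1898 = (2*I)*(-25 - 12) - 1898 = (2*I)*(-37) - 1898 = -74*I - 1898 = -1898 - 74*I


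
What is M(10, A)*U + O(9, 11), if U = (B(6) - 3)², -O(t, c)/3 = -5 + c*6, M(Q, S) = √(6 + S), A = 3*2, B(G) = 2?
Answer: -183 + 2*√3 ≈ -179.54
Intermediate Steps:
A = 6
O(t, c) = 15 - 18*c (O(t, c) = -3*(-5 + c*6) = -3*(-5 + 6*c) = 15 - 18*c)
U = 1 (U = (2 - 3)² = (-1)² = 1)
M(10, A)*U + O(9, 11) = √(6 + 6)*1 + (15 - 18*11) = √12*1 + (15 - 198) = (2*√3)*1 - 183 = 2*√3 - 183 = -183 + 2*√3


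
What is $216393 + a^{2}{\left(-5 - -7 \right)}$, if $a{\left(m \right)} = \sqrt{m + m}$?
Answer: $216397$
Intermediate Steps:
$a{\left(m \right)} = \sqrt{2} \sqrt{m}$ ($a{\left(m \right)} = \sqrt{2 m} = \sqrt{2} \sqrt{m}$)
$216393 + a^{2}{\left(-5 - -7 \right)} = 216393 + \left(\sqrt{2} \sqrt{-5 - -7}\right)^{2} = 216393 + \left(\sqrt{2} \sqrt{-5 + 7}\right)^{2} = 216393 + \left(\sqrt{2} \sqrt{2}\right)^{2} = 216393 + 2^{2} = 216393 + 4 = 216397$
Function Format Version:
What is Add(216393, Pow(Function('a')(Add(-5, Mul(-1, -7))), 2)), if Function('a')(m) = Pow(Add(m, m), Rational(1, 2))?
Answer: 216397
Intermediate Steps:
Function('a')(m) = Mul(Pow(2, Rational(1, 2)), Pow(m, Rational(1, 2))) (Function('a')(m) = Pow(Mul(2, m), Rational(1, 2)) = Mul(Pow(2, Rational(1, 2)), Pow(m, Rational(1, 2))))
Add(216393, Pow(Function('a')(Add(-5, Mul(-1, -7))), 2)) = Add(216393, Pow(Mul(Pow(2, Rational(1, 2)), Pow(Add(-5, Mul(-1, -7)), Rational(1, 2))), 2)) = Add(216393, Pow(Mul(Pow(2, Rational(1, 2)), Pow(Add(-5, 7), Rational(1, 2))), 2)) = Add(216393, Pow(Mul(Pow(2, Rational(1, 2)), Pow(2, Rational(1, 2))), 2)) = Add(216393, Pow(2, 2)) = Add(216393, 4) = 216397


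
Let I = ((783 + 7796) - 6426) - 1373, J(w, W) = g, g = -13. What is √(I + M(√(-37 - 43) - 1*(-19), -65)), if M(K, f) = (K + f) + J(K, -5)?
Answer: √(721 + 4*I*√5) ≈ 26.852 + 0.1665*I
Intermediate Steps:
J(w, W) = -13
M(K, f) = -13 + K + f (M(K, f) = (K + f) - 13 = -13 + K + f)
I = 780 (I = (8579 - 6426) - 1373 = 2153 - 1373 = 780)
√(I + M(√(-37 - 43) - 1*(-19), -65)) = √(780 + (-13 + (√(-37 - 43) - 1*(-19)) - 65)) = √(780 + (-13 + (√(-80) + 19) - 65)) = √(780 + (-13 + (4*I*√5 + 19) - 65)) = √(780 + (-13 + (19 + 4*I*√5) - 65)) = √(780 + (-59 + 4*I*√5)) = √(721 + 4*I*√5)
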